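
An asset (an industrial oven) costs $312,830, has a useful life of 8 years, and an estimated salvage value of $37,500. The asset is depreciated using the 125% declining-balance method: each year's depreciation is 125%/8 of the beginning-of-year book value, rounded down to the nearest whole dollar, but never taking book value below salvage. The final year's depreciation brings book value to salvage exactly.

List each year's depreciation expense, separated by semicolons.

$48,879; $41,242; $34,798; $29,361; $24,773; $20,902; $17,636; $57,739

Depreciable base = $312,830 − $37,500 = $275,330.
Year 1: ⌊$312,830 × 125%/8⌋ = $48,879. Book value $263,951.
Year 2: ⌊$263,951 × 125%/8⌋ = $41,242. Book value $222,709.
Year 3: ⌊$222,709 × 125%/8⌋ = $34,798. Book value $187,911.
Year 4: ⌊$187,911 × 125%/8⌋ = $29,361. Book value $158,550.
Year 5: ⌊$158,550 × 125%/8⌋ = $24,773. Book value $133,777.
Year 6: ⌊$133,777 × 125%/8⌋ = $20,902. Book value $112,875.
Year 7: ⌊$112,875 × 125%/8⌋ = $17,636. Book value $95,239.
Year 8 (final): $95,239 − $37,500 = $57,739. Book value $37,500.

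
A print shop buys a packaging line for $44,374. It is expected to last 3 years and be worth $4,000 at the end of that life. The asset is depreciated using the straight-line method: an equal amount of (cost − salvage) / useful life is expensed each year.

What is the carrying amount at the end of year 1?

Depreciable base = $44,374 − $4,000 = $40,374.
Annual expense = $40,374 / 3 = $13,458.
End of year 1: book value $30,916.

$30,916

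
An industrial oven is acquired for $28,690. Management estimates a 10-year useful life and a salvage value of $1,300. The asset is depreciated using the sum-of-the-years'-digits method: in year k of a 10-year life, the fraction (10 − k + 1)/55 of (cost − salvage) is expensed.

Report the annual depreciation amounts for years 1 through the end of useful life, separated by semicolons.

$4,980; $4,482; $3,984; $3,486; $2,988; $2,490; $1,992; $1,494; $996; $498

Depreciable base = $28,690 − $1,300 = $27,390.
Sum of the years' digits = 10+9+8+7+6+5+4+3+2+1 = 55.
Year 1: $27,390 × 10/55 = $4,980. Book value $23,710.
Year 2: $27,390 × 9/55 = $4,482. Book value $19,228.
Year 3: $27,390 × 8/55 = $3,984. Book value $15,244.
Year 4: $27,390 × 7/55 = $3,486. Book value $11,758.
Year 5: $27,390 × 6/55 = $2,988. Book value $8,770.
Year 6: $27,390 × 5/55 = $2,490. Book value $6,280.
Year 7: $27,390 × 4/55 = $1,992. Book value $4,288.
Year 8: $27,390 × 3/55 = $1,494. Book value $2,794.
Year 9: $27,390 × 2/55 = $996. Book value $1,798.
Year 10: $27,390 × 1/55 = $498. Book value $1,300.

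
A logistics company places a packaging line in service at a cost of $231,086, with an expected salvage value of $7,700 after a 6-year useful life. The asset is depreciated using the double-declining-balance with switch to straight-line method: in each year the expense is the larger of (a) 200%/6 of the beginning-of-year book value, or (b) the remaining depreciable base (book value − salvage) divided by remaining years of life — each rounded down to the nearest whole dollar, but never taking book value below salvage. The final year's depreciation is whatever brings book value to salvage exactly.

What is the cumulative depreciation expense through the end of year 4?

Depreciable base = $231,086 − $7,700 = $223,386.
Year 1: DB = ⌊$231,086 × 200%/6⌋ = $77,028; SL = ⌊$223,386/6⌋ = $37,231 → take DB $77,028. Book value $154,058.
Year 2: DB = ⌊$154,058 × 200%/6⌋ = $51,352; SL = ⌊$146,358/5⌋ = $29,271 → take DB $51,352. Book value $102,706.
Year 3: DB = ⌊$102,706 × 200%/6⌋ = $34,235; SL = ⌊$95,006/4⌋ = $23,751 → take DB $34,235. Book value $68,471.
Year 4: DB = ⌊$68,471 × 200%/6⌋ = $22,823; SL = ⌊$60,771/3⌋ = $20,257 → take DB $22,823. Book value $45,648.
Accumulated through year 4 = $231,086 − $45,648 = $185,438.

$185,438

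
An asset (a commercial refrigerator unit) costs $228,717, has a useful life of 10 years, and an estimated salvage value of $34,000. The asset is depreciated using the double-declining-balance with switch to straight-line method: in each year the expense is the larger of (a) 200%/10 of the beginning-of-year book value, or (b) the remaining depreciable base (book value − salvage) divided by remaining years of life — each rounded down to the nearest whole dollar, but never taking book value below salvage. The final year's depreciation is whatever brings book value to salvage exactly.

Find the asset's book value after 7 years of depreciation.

Depreciable base = $228,717 − $34,000 = $194,717.
Year 1: DB = ⌊$228,717 × 200%/10⌋ = $45,743; SL = ⌊$194,717/10⌋ = $19,471 → take DB $45,743. Book value $182,974.
Year 2: DB = ⌊$182,974 × 200%/10⌋ = $36,594; SL = ⌊$148,974/9⌋ = $16,552 → take DB $36,594. Book value $146,380.
Year 3: DB = ⌊$146,380 × 200%/10⌋ = $29,276; SL = ⌊$112,380/8⌋ = $14,047 → take DB $29,276. Book value $117,104.
Year 4: DB = ⌊$117,104 × 200%/10⌋ = $23,420; SL = ⌊$83,104/7⌋ = $11,872 → take DB $23,420. Book value $93,684.
Year 5: DB = ⌊$93,684 × 200%/10⌋ = $18,736; SL = ⌊$59,684/6⌋ = $9,947 → take DB $18,736. Book value $74,948.
Year 6: DB = ⌊$74,948 × 200%/10⌋ = $14,989; SL = ⌊$40,948/5⌋ = $8,189 → take DB $14,989. Book value $59,959.
Year 7: DB = ⌊$59,959 × 200%/10⌋ = $11,991; SL = ⌊$25,959/4⌋ = $6,489 → take DB $11,991. Book value $47,968.

$47,968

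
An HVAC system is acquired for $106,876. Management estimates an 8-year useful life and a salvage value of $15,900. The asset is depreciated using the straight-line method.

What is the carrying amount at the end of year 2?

Depreciable base = $106,876 − $15,900 = $90,976.
Annual expense = $90,976 / 8 = $11,372.
End of year 1: book value $95,504.
End of year 2: book value $84,132.

$84,132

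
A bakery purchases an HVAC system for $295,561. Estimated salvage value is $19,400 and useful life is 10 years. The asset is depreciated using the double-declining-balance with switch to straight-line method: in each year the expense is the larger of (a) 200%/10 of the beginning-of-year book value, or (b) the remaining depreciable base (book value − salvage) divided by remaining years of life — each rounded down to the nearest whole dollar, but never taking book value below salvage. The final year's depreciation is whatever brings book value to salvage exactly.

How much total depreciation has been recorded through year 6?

Depreciable base = $295,561 − $19,400 = $276,161.
Year 1: DB = ⌊$295,561 × 200%/10⌋ = $59,112; SL = ⌊$276,161/10⌋ = $27,616 → take DB $59,112. Book value $236,449.
Year 2: DB = ⌊$236,449 × 200%/10⌋ = $47,289; SL = ⌊$217,049/9⌋ = $24,116 → take DB $47,289. Book value $189,160.
Year 3: DB = ⌊$189,160 × 200%/10⌋ = $37,832; SL = ⌊$169,760/8⌋ = $21,220 → take DB $37,832. Book value $151,328.
Year 4: DB = ⌊$151,328 × 200%/10⌋ = $30,265; SL = ⌊$131,928/7⌋ = $18,846 → take DB $30,265. Book value $121,063.
Year 5: DB = ⌊$121,063 × 200%/10⌋ = $24,212; SL = ⌊$101,663/6⌋ = $16,943 → take DB $24,212. Book value $96,851.
Year 6: DB = ⌊$96,851 × 200%/10⌋ = $19,370; SL = ⌊$77,451/5⌋ = $15,490 → take DB $19,370. Book value $77,481.
Accumulated through year 6 = $295,561 − $77,481 = $218,080.

$218,080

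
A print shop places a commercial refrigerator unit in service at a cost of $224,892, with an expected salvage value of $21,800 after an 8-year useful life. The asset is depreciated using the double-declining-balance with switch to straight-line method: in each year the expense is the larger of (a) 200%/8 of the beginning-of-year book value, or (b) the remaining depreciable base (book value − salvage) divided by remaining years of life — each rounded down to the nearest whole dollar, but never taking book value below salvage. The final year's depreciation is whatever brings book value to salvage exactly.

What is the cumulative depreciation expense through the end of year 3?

Depreciable base = $224,892 − $21,800 = $203,092.
Year 1: DB = ⌊$224,892 × 200%/8⌋ = $56,223; SL = ⌊$203,092/8⌋ = $25,386 → take DB $56,223. Book value $168,669.
Year 2: DB = ⌊$168,669 × 200%/8⌋ = $42,167; SL = ⌊$146,869/7⌋ = $20,981 → take DB $42,167. Book value $126,502.
Year 3: DB = ⌊$126,502 × 200%/8⌋ = $31,625; SL = ⌊$104,702/6⌋ = $17,450 → take DB $31,625. Book value $94,877.
Accumulated through year 3 = $224,892 − $94,877 = $130,015.

$130,015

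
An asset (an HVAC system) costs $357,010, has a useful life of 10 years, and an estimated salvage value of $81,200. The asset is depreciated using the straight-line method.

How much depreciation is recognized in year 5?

Depreciable base = $357,010 − $81,200 = $275,810.
Annual expense = $275,810 / 10 = $27,581.

$27,581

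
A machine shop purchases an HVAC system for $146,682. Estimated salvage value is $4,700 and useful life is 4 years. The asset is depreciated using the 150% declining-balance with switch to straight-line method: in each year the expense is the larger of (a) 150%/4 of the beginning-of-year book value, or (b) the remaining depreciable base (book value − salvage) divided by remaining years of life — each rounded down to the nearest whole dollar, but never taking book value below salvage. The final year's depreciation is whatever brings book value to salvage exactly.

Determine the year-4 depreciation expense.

Depreciable base = $146,682 − $4,700 = $141,982.
Year 1: DB = ⌊$146,682 × 150%/4⌋ = $55,005; SL = ⌊$141,982/4⌋ = $35,495 → take DB $55,005. Book value $91,677.
Year 2: DB = ⌊$91,677 × 150%/4⌋ = $34,378; SL = ⌊$86,977/3⌋ = $28,992 → take DB $34,378. Book value $57,299.
Year 3: DB = ⌊$57,299 × 150%/4⌋ = $21,487; SL = ⌊$52,599/2⌋ = $26,299 → take SL $26,299. Book value $31,000.
Year 4 (final): $31,000 − $4,700 = $26,300. Book value $4,700.

$26,300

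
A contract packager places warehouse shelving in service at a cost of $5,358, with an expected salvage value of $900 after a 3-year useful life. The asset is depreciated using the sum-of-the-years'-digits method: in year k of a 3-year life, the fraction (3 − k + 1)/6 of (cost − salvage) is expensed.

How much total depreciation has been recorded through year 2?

$3,715

Depreciable base = $5,358 − $900 = $4,458.
Sum of the years' digits = 3+2+1 = 6.
Year 1: $4,458 × 3/6 = $2,229. Book value $3,129.
Year 2: $4,458 × 2/6 = $1,486. Book value $1,643.
Accumulated through year 2 = $5,358 − $1,643 = $3,715.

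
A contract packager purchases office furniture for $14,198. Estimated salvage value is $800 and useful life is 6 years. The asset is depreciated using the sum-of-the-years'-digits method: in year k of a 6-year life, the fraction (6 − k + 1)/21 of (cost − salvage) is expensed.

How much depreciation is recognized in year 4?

$1,914

Depreciable base = $14,198 − $800 = $13,398.
Sum of the years' digits = 6+5+4+3+2+1 = 21.
Year 1: $13,398 × 6/21 = $3,828. Book value $10,370.
Year 2: $13,398 × 5/21 = $3,190. Book value $7,180.
Year 3: $13,398 × 4/21 = $2,552. Book value $4,628.
Year 4: $13,398 × 3/21 = $1,914. Book value $2,714.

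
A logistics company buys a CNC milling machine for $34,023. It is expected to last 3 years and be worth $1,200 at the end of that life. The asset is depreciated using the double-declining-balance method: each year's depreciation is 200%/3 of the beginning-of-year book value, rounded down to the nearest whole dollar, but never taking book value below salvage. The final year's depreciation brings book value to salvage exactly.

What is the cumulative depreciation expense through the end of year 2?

$30,242

Depreciable base = $34,023 − $1,200 = $32,823.
Year 1: ⌊$34,023 × 200%/3⌋ = $22,682. Book value $11,341.
Year 2: ⌊$11,341 × 200%/3⌋ = $7,560. Book value $3,781.
Accumulated through year 2 = $34,023 − $3,781 = $30,242.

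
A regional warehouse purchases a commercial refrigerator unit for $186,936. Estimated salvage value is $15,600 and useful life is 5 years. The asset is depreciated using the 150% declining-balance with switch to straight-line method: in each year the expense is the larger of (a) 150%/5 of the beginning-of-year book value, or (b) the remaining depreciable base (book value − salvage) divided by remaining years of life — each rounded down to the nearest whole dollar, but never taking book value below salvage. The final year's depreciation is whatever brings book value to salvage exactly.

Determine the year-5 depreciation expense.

Depreciable base = $186,936 − $15,600 = $171,336.
Year 1: DB = ⌊$186,936 × 150%/5⌋ = $56,080; SL = ⌊$171,336/5⌋ = $34,267 → take DB $56,080. Book value $130,856.
Year 2: DB = ⌊$130,856 × 150%/5⌋ = $39,256; SL = ⌊$115,256/4⌋ = $28,814 → take DB $39,256. Book value $91,600.
Year 3: DB = ⌊$91,600 × 150%/5⌋ = $27,480; SL = ⌊$76,000/3⌋ = $25,333 → take DB $27,480. Book value $64,120.
Year 4: DB = ⌊$64,120 × 150%/5⌋ = $19,236; SL = ⌊$48,520/2⌋ = $24,260 → take SL $24,260. Book value $39,860.
Year 5 (final): $39,860 − $15,600 = $24,260. Book value $15,600.

$24,260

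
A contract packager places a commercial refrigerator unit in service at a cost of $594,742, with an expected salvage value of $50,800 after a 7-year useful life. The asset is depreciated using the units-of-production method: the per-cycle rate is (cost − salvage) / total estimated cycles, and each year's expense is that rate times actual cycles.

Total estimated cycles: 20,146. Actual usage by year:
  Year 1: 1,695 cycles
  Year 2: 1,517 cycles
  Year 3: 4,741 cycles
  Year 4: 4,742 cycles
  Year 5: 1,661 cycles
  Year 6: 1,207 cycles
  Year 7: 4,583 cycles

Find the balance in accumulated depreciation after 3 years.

$214,731

Depreciable base = $594,742 − $50,800 = $543,942.
Rate = $543,942 / 20,146 cycles = $27 per cycle.
Year 1: 1,695 × $27 = $45,765. Book value $548,977.
Year 2: 1,517 × $27 = $40,959. Book value $508,018.
Year 3: 4,741 × $27 = $128,007. Book value $380,011.
Accumulated through year 3 = $594,742 − $380,011 = $214,731.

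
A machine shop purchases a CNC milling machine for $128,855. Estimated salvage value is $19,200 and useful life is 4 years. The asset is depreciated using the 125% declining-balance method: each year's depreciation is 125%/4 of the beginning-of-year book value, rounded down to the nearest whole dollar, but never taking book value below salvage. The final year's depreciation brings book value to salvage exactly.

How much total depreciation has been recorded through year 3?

Depreciable base = $128,855 − $19,200 = $109,655.
Year 1: ⌊$128,855 × 125%/4⌋ = $40,267. Book value $88,588.
Year 2: ⌊$88,588 × 125%/4⌋ = $27,683. Book value $60,905.
Year 3: ⌊$60,905 × 125%/4⌋ = $19,032. Book value $41,873.
Accumulated through year 3 = $128,855 − $41,873 = $86,982.

$86,982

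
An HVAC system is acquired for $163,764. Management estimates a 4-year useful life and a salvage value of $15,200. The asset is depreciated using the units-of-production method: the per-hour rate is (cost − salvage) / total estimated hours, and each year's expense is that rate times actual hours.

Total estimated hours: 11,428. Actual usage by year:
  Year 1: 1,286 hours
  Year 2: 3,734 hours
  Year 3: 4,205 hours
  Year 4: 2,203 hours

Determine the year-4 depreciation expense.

$28,639

Depreciable base = $163,764 − $15,200 = $148,564.
Rate = $148,564 / 11,428 hours = $13 per hour.
Year 1: 1,286 × $13 = $16,718. Book value $147,046.
Year 2: 3,734 × $13 = $48,542. Book value $98,504.
Year 3: 4,205 × $13 = $54,665. Book value $43,839.
Year 4: 2,203 × $13 = $28,639. Book value $15,200.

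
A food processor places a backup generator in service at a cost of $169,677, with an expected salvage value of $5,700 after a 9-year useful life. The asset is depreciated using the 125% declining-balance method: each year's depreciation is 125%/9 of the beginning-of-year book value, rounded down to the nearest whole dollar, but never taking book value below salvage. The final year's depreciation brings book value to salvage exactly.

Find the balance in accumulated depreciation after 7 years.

$110,103

Depreciable base = $169,677 − $5,700 = $163,977.
Year 1: ⌊$169,677 × 125%/9⌋ = $23,566. Book value $146,111.
Year 2: ⌊$146,111 × 125%/9⌋ = $20,293. Book value $125,818.
Year 3: ⌊$125,818 × 125%/9⌋ = $17,474. Book value $108,344.
Year 4: ⌊$108,344 × 125%/9⌋ = $15,047. Book value $93,297.
Year 5: ⌊$93,297 × 125%/9⌋ = $12,957. Book value $80,340.
Year 6: ⌊$80,340 × 125%/9⌋ = $11,158. Book value $69,182.
Year 7: ⌊$69,182 × 125%/9⌋ = $9,608. Book value $59,574.
Accumulated through year 7 = $169,677 − $59,574 = $110,103.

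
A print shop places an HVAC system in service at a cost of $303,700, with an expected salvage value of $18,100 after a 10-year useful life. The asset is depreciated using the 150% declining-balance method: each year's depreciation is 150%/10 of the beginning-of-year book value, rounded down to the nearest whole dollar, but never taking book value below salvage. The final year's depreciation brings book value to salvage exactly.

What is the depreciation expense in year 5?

$23,780

Depreciable base = $303,700 − $18,100 = $285,600.
Year 1: ⌊$303,700 × 150%/10⌋ = $45,555. Book value $258,145.
Year 2: ⌊$258,145 × 150%/10⌋ = $38,721. Book value $219,424.
Year 3: ⌊$219,424 × 150%/10⌋ = $32,913. Book value $186,511.
Year 4: ⌊$186,511 × 150%/10⌋ = $27,976. Book value $158,535.
Year 5: ⌊$158,535 × 150%/10⌋ = $23,780. Book value $134,755.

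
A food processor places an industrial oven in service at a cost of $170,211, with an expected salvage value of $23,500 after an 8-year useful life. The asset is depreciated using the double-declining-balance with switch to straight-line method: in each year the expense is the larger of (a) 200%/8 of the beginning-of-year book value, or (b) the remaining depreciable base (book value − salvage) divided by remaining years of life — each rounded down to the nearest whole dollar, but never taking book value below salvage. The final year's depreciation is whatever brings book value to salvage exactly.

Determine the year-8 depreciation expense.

Depreciable base = $170,211 − $23,500 = $146,711.
Year 1: DB = ⌊$170,211 × 200%/8⌋ = $42,552; SL = ⌊$146,711/8⌋ = $18,338 → take DB $42,552. Book value $127,659.
Year 2: DB = ⌊$127,659 × 200%/8⌋ = $31,914; SL = ⌊$104,159/7⌋ = $14,879 → take DB $31,914. Book value $95,745.
Year 3: DB = ⌊$95,745 × 200%/8⌋ = $23,936; SL = ⌊$72,245/6⌋ = $12,040 → take DB $23,936. Book value $71,809.
Year 4: DB = ⌊$71,809 × 200%/8⌋ = $17,952; SL = ⌊$48,309/5⌋ = $9,661 → take DB $17,952. Book value $53,857.
Year 5: DB = ⌊$53,857 × 200%/8⌋ = $13,464; SL = ⌊$30,357/4⌋ = $7,589 → take DB $13,464. Book value $40,393.
Year 6: DB = ⌊$40,393 × 200%/8⌋ = $10,098; SL = ⌊$16,893/3⌋ = $5,631 → take DB $10,098. Book value $30,295.
Year 7: DB = ⌊$30,295 × 200%/8⌋ = $7,573; SL = ⌊$6,795/2⌋ = $3,397 → take DB $7,573, capped at $6,795. Book value $23,500.
Year 8 (final): $23,500 − $23,500 = $0. Book value $23,500.

$0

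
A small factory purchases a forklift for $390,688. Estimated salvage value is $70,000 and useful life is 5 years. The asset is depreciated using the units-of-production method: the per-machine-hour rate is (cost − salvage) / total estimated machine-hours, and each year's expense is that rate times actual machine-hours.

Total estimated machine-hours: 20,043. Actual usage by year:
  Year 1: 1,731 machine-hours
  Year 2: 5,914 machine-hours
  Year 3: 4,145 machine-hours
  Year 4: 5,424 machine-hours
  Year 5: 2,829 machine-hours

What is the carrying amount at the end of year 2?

Depreciable base = $390,688 − $70,000 = $320,688.
Rate = $320,688 / 20,043 machine-hours = $16 per machine-hour.
Year 1: 1,731 × $16 = $27,696. Book value $362,992.
Year 2: 5,914 × $16 = $94,624. Book value $268,368.

$268,368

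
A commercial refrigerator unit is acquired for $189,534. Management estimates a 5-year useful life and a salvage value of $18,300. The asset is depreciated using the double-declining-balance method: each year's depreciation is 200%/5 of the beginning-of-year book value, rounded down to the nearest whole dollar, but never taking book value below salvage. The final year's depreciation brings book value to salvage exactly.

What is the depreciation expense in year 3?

Depreciable base = $189,534 − $18,300 = $171,234.
Year 1: ⌊$189,534 × 200%/5⌋ = $75,813. Book value $113,721.
Year 2: ⌊$113,721 × 200%/5⌋ = $45,488. Book value $68,233.
Year 3: ⌊$68,233 × 200%/5⌋ = $27,293. Book value $40,940.

$27,293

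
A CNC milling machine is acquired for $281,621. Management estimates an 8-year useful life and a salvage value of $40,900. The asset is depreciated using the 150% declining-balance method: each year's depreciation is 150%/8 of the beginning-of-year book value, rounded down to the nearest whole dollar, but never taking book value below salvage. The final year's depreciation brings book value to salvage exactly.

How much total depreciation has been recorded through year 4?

Depreciable base = $281,621 − $40,900 = $240,721.
Year 1: ⌊$281,621 × 150%/8⌋ = $52,803. Book value $228,818.
Year 2: ⌊$228,818 × 150%/8⌋ = $42,903. Book value $185,915.
Year 3: ⌊$185,915 × 150%/8⌋ = $34,859. Book value $151,056.
Year 4: ⌊$151,056 × 150%/8⌋ = $28,323. Book value $122,733.
Accumulated through year 4 = $281,621 − $122,733 = $158,888.

$158,888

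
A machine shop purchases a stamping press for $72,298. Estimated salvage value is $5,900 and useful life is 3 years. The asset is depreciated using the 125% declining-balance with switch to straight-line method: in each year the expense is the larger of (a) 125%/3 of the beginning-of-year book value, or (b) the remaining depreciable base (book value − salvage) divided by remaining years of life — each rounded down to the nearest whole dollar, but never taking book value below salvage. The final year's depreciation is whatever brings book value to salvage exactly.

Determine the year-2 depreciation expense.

$18,137

Depreciable base = $72,298 − $5,900 = $66,398.
Year 1: DB = ⌊$72,298 × 125%/3⌋ = $30,124; SL = ⌊$66,398/3⌋ = $22,132 → take DB $30,124. Book value $42,174.
Year 2: DB = ⌊$42,174 × 125%/3⌋ = $17,572; SL = ⌊$36,274/2⌋ = $18,137 → take SL $18,137. Book value $24,037.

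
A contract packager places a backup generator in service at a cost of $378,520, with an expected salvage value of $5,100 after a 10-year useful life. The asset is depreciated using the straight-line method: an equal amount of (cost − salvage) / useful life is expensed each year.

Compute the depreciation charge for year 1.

$37,342

Depreciable base = $378,520 − $5,100 = $373,420.
Annual expense = $373,420 / 10 = $37,342.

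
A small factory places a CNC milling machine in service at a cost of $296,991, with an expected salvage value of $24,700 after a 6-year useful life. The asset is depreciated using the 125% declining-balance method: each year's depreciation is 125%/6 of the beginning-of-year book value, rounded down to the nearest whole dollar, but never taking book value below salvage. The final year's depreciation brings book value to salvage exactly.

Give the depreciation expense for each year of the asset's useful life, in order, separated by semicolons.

$61,873; $48,982; $38,778; $30,699; $24,303; $67,656

Depreciable base = $296,991 − $24,700 = $272,291.
Year 1: ⌊$296,991 × 125%/6⌋ = $61,873. Book value $235,118.
Year 2: ⌊$235,118 × 125%/6⌋ = $48,982. Book value $186,136.
Year 3: ⌊$186,136 × 125%/6⌋ = $38,778. Book value $147,358.
Year 4: ⌊$147,358 × 125%/6⌋ = $30,699. Book value $116,659.
Year 5: ⌊$116,659 × 125%/6⌋ = $24,303. Book value $92,356.
Year 6 (final): $92,356 − $24,700 = $67,656. Book value $24,700.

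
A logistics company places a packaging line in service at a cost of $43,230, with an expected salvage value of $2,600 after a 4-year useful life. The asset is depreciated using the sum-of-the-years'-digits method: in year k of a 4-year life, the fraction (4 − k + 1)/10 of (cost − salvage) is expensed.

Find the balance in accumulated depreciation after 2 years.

Depreciable base = $43,230 − $2,600 = $40,630.
Sum of the years' digits = 4+3+2+1 = 10.
Year 1: $40,630 × 4/10 = $16,252. Book value $26,978.
Year 2: $40,630 × 3/10 = $12,189. Book value $14,789.
Accumulated through year 2 = $43,230 − $14,789 = $28,441.

$28,441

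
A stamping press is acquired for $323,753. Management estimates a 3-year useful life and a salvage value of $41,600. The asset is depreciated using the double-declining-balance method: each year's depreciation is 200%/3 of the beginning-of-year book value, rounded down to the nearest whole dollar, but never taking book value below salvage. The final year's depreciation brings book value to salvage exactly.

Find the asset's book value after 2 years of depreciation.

Depreciable base = $323,753 − $41,600 = $282,153.
Year 1: ⌊$323,753 × 200%/3⌋ = $215,835. Book value $107,918.
Year 2: ⌊$107,918 × 200%/3⌋ = $71,945, capped at $66,318. Book value $41,600.

$41,600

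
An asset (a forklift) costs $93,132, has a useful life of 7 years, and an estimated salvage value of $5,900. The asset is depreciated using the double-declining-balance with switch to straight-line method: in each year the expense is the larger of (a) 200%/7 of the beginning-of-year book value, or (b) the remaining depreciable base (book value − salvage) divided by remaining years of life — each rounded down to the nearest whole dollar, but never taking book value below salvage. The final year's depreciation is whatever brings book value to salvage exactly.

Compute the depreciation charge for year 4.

$9,697

Depreciable base = $93,132 − $5,900 = $87,232.
Year 1: DB = ⌊$93,132 × 200%/7⌋ = $26,609; SL = ⌊$87,232/7⌋ = $12,461 → take DB $26,609. Book value $66,523.
Year 2: DB = ⌊$66,523 × 200%/7⌋ = $19,006; SL = ⌊$60,623/6⌋ = $10,103 → take DB $19,006. Book value $47,517.
Year 3: DB = ⌊$47,517 × 200%/7⌋ = $13,576; SL = ⌊$41,617/5⌋ = $8,323 → take DB $13,576. Book value $33,941.
Year 4: DB = ⌊$33,941 × 200%/7⌋ = $9,697; SL = ⌊$28,041/4⌋ = $7,010 → take DB $9,697. Book value $24,244.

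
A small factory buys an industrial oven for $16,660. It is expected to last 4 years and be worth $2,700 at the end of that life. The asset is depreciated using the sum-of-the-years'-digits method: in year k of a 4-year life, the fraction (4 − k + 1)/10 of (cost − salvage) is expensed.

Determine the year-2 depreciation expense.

$4,188

Depreciable base = $16,660 − $2,700 = $13,960.
Sum of the years' digits = 4+3+2+1 = 10.
Year 1: $13,960 × 4/10 = $5,584. Book value $11,076.
Year 2: $13,960 × 3/10 = $4,188. Book value $6,888.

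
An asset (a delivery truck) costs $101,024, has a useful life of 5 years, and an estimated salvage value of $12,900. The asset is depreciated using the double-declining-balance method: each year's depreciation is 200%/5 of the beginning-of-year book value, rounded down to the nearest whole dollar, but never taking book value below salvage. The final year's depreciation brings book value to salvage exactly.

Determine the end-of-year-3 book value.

$21,822

Depreciable base = $101,024 − $12,900 = $88,124.
Year 1: ⌊$101,024 × 200%/5⌋ = $40,409. Book value $60,615.
Year 2: ⌊$60,615 × 200%/5⌋ = $24,246. Book value $36,369.
Year 3: ⌊$36,369 × 200%/5⌋ = $14,547. Book value $21,822.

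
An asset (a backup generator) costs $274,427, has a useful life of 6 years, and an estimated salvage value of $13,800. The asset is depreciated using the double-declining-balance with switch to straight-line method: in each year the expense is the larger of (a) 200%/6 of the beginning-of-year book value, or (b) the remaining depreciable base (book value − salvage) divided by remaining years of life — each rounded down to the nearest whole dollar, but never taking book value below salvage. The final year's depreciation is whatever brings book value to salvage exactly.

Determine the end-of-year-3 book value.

Depreciable base = $274,427 − $13,800 = $260,627.
Year 1: DB = ⌊$274,427 × 200%/6⌋ = $91,475; SL = ⌊$260,627/6⌋ = $43,437 → take DB $91,475. Book value $182,952.
Year 2: DB = ⌊$182,952 × 200%/6⌋ = $60,984; SL = ⌊$169,152/5⌋ = $33,830 → take DB $60,984. Book value $121,968.
Year 3: DB = ⌊$121,968 × 200%/6⌋ = $40,656; SL = ⌊$108,168/4⌋ = $27,042 → take DB $40,656. Book value $81,312.

$81,312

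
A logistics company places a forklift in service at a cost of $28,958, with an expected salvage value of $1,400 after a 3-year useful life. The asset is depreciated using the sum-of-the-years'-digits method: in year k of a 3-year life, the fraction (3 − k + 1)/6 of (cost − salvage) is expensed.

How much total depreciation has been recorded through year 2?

$22,965

Depreciable base = $28,958 − $1,400 = $27,558.
Sum of the years' digits = 3+2+1 = 6.
Year 1: $27,558 × 3/6 = $13,779. Book value $15,179.
Year 2: $27,558 × 2/6 = $9,186. Book value $5,993.
Accumulated through year 2 = $28,958 − $5,993 = $22,965.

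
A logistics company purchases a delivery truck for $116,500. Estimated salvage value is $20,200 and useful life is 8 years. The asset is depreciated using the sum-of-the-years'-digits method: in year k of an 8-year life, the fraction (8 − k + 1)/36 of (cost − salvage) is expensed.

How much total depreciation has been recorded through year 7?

$93,625

Depreciable base = $116,500 − $20,200 = $96,300.
Sum of the years' digits = 8+7+6+5+4+3+2+1 = 36.
Year 1: $96,300 × 8/36 = $21,400. Book value $95,100.
Year 2: $96,300 × 7/36 = $18,725. Book value $76,375.
Year 3: $96,300 × 6/36 = $16,050. Book value $60,325.
Year 4: $96,300 × 5/36 = $13,375. Book value $46,950.
Year 5: $96,300 × 4/36 = $10,700. Book value $36,250.
Year 6: $96,300 × 3/36 = $8,025. Book value $28,225.
Year 7: $96,300 × 2/36 = $5,350. Book value $22,875.
Accumulated through year 7 = $116,500 − $22,875 = $93,625.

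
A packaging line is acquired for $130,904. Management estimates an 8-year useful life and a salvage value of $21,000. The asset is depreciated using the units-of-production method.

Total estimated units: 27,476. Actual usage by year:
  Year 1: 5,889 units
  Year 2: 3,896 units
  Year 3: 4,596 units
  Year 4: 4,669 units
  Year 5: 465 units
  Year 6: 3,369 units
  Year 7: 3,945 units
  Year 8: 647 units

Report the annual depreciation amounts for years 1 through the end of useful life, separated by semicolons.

Depreciable base = $130,904 − $21,000 = $109,904.
Rate = $109,904 / 27,476 units = $4 per unit.
Year 1: 5,889 × $4 = $23,556. Book value $107,348.
Year 2: 3,896 × $4 = $15,584. Book value $91,764.
Year 3: 4,596 × $4 = $18,384. Book value $73,380.
Year 4: 4,669 × $4 = $18,676. Book value $54,704.
Year 5: 465 × $4 = $1,860. Book value $52,844.
Year 6: 3,369 × $4 = $13,476. Book value $39,368.
Year 7: 3,945 × $4 = $15,780. Book value $23,588.
Year 8: 647 × $4 = $2,588. Book value $21,000.

$23,556; $15,584; $18,384; $18,676; $1,860; $13,476; $15,780; $2,588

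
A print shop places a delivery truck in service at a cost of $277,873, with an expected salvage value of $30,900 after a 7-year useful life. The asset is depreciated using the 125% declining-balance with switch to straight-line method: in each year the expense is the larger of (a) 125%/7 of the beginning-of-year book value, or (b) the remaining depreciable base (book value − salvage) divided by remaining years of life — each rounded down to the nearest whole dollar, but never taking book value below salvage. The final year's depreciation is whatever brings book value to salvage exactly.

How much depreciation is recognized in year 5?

$30,778

Depreciable base = $277,873 − $30,900 = $246,973.
Year 1: DB = ⌊$277,873 × 125%/7⌋ = $49,620; SL = ⌊$246,973/7⌋ = $35,281 → take DB $49,620. Book value $228,253.
Year 2: DB = ⌊$228,253 × 125%/7⌋ = $40,759; SL = ⌊$197,353/6⌋ = $32,892 → take DB $40,759. Book value $187,494.
Year 3: DB = ⌊$187,494 × 125%/7⌋ = $33,481; SL = ⌊$156,594/5⌋ = $31,318 → take DB $33,481. Book value $154,013.
Year 4: DB = ⌊$154,013 × 125%/7⌋ = $27,502; SL = ⌊$123,113/4⌋ = $30,778 → take SL $30,778. Book value $123,235.
Year 5: DB = ⌊$123,235 × 125%/7⌋ = $22,006; SL = ⌊$92,335/3⌋ = $30,778 → take SL $30,778. Book value $92,457.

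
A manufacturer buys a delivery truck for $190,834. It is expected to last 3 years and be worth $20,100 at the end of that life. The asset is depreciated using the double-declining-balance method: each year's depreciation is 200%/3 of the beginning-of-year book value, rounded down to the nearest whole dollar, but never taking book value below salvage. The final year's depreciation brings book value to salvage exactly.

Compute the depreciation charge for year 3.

$1,104

Depreciable base = $190,834 − $20,100 = $170,734.
Year 1: ⌊$190,834 × 200%/3⌋ = $127,222. Book value $63,612.
Year 2: ⌊$63,612 × 200%/3⌋ = $42,408. Book value $21,204.
Year 3 (final): $21,204 − $20,100 = $1,104. Book value $20,100.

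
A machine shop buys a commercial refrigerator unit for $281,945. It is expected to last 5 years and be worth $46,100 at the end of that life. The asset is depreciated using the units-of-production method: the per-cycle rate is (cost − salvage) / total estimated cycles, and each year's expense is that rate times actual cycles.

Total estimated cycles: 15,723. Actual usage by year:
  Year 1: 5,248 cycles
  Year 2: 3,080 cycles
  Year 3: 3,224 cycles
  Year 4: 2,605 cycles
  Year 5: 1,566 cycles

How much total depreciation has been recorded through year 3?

Depreciable base = $281,945 − $46,100 = $235,845.
Rate = $235,845 / 15,723 cycles = $15 per cycle.
Year 1: 5,248 × $15 = $78,720. Book value $203,225.
Year 2: 3,080 × $15 = $46,200. Book value $157,025.
Year 3: 3,224 × $15 = $48,360. Book value $108,665.
Accumulated through year 3 = $281,945 − $108,665 = $173,280.

$173,280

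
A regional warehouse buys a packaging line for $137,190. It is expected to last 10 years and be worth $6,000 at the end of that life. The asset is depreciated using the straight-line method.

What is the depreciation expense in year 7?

$13,119

Depreciable base = $137,190 − $6,000 = $131,190.
Annual expense = $131,190 / 10 = $13,119.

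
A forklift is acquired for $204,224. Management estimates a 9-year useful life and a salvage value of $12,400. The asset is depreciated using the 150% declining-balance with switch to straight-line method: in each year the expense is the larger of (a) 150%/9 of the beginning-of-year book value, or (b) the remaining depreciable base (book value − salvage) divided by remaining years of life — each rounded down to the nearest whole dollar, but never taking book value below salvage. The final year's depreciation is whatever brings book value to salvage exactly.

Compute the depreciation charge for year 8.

$17,218

Depreciable base = $204,224 − $12,400 = $191,824.
Year 1: DB = ⌊$204,224 × 150%/9⌋ = $34,037; SL = ⌊$191,824/9⌋ = $21,313 → take DB $34,037. Book value $170,187.
Year 2: DB = ⌊$170,187 × 150%/9⌋ = $28,364; SL = ⌊$157,787/8⌋ = $19,723 → take DB $28,364. Book value $141,823.
Year 3: DB = ⌊$141,823 × 150%/9⌋ = $23,637; SL = ⌊$129,423/7⌋ = $18,489 → take DB $23,637. Book value $118,186.
Year 4: DB = ⌊$118,186 × 150%/9⌋ = $19,697; SL = ⌊$105,786/6⌋ = $17,631 → take DB $19,697. Book value $98,489.
Year 5: DB = ⌊$98,489 × 150%/9⌋ = $16,414; SL = ⌊$86,089/5⌋ = $17,217 → take SL $17,217. Book value $81,272.
Year 6: DB = ⌊$81,272 × 150%/9⌋ = $13,545; SL = ⌊$68,872/4⌋ = $17,218 → take SL $17,218. Book value $64,054.
Year 7: DB = ⌊$64,054 × 150%/9⌋ = $10,675; SL = ⌊$51,654/3⌋ = $17,218 → take SL $17,218. Book value $46,836.
Year 8: DB = ⌊$46,836 × 150%/9⌋ = $7,806; SL = ⌊$34,436/2⌋ = $17,218 → take SL $17,218. Book value $29,618.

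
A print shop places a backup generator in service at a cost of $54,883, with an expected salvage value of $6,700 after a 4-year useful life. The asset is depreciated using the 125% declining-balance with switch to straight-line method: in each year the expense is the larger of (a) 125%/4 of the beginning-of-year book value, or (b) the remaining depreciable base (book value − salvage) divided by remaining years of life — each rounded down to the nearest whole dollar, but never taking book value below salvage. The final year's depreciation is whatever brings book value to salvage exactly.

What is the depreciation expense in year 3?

Depreciable base = $54,883 − $6,700 = $48,183.
Year 1: DB = ⌊$54,883 × 125%/4⌋ = $17,150; SL = ⌊$48,183/4⌋ = $12,045 → take DB $17,150. Book value $37,733.
Year 2: DB = ⌊$37,733 × 125%/4⌋ = $11,791; SL = ⌊$31,033/3⌋ = $10,344 → take DB $11,791. Book value $25,942.
Year 3: DB = ⌊$25,942 × 125%/4⌋ = $8,106; SL = ⌊$19,242/2⌋ = $9,621 → take SL $9,621. Book value $16,321.

$9,621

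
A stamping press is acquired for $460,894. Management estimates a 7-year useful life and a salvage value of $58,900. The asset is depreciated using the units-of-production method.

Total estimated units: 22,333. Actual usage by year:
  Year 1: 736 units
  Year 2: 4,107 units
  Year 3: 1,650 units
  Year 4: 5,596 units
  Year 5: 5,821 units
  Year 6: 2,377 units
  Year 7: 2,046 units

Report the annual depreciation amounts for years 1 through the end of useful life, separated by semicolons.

Depreciable base = $460,894 − $58,900 = $401,994.
Rate = $401,994 / 22,333 units = $18 per unit.
Year 1: 736 × $18 = $13,248. Book value $447,646.
Year 2: 4,107 × $18 = $73,926. Book value $373,720.
Year 3: 1,650 × $18 = $29,700. Book value $344,020.
Year 4: 5,596 × $18 = $100,728. Book value $243,292.
Year 5: 5,821 × $18 = $104,778. Book value $138,514.
Year 6: 2,377 × $18 = $42,786. Book value $95,728.
Year 7: 2,046 × $18 = $36,828. Book value $58,900.

$13,248; $73,926; $29,700; $100,728; $104,778; $42,786; $36,828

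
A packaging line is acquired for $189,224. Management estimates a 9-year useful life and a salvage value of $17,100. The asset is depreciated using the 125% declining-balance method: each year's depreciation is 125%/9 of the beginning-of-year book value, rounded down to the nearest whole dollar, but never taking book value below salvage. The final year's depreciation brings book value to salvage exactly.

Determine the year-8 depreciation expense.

Depreciable base = $189,224 − $17,100 = $172,124.
Year 1: ⌊$189,224 × 125%/9⌋ = $26,281. Book value $162,943.
Year 2: ⌊$162,943 × 125%/9⌋ = $22,630. Book value $140,313.
Year 3: ⌊$140,313 × 125%/9⌋ = $19,487. Book value $120,826.
Year 4: ⌊$120,826 × 125%/9⌋ = $16,781. Book value $104,045.
Year 5: ⌊$104,045 × 125%/9⌋ = $14,450. Book value $89,595.
Year 6: ⌊$89,595 × 125%/9⌋ = $12,443. Book value $77,152.
Year 7: ⌊$77,152 × 125%/9⌋ = $10,715. Book value $66,437.
Year 8: ⌊$66,437 × 125%/9⌋ = $9,227. Book value $57,210.

$9,227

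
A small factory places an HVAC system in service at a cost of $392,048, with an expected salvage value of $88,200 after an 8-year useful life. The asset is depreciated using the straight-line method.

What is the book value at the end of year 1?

Depreciable base = $392,048 − $88,200 = $303,848.
Annual expense = $303,848 / 8 = $37,981.
End of year 1: book value $354,067.

$354,067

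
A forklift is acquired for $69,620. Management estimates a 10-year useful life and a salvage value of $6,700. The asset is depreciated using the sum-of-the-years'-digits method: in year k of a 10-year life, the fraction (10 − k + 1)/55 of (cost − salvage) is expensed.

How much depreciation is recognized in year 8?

$3,432

Depreciable base = $69,620 − $6,700 = $62,920.
Sum of the years' digits = 10+9+8+7+6+5+4+3+2+1 = 55.
Year 1: $62,920 × 10/55 = $11,440. Book value $58,180.
Year 2: $62,920 × 9/55 = $10,296. Book value $47,884.
Year 3: $62,920 × 8/55 = $9,152. Book value $38,732.
Year 4: $62,920 × 7/55 = $8,008. Book value $30,724.
Year 5: $62,920 × 6/55 = $6,864. Book value $23,860.
Year 6: $62,920 × 5/55 = $5,720. Book value $18,140.
Year 7: $62,920 × 4/55 = $4,576. Book value $13,564.
Year 8: $62,920 × 3/55 = $3,432. Book value $10,132.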